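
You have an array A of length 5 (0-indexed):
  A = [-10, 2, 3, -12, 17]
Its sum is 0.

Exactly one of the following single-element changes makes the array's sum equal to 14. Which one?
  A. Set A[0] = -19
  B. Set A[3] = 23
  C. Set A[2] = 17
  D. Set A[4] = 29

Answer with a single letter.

Answer: C

Derivation:
Option A: A[0] -10->-19, delta=-9, new_sum=0+(-9)=-9
Option B: A[3] -12->23, delta=35, new_sum=0+(35)=35
Option C: A[2] 3->17, delta=14, new_sum=0+(14)=14 <-- matches target
Option D: A[4] 17->29, delta=12, new_sum=0+(12)=12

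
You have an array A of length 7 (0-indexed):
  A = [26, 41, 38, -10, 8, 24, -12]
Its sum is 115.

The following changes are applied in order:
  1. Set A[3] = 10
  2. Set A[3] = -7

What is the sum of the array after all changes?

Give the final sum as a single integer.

Initial sum: 115
Change 1: A[3] -10 -> 10, delta = 20, sum = 135
Change 2: A[3] 10 -> -7, delta = -17, sum = 118

Answer: 118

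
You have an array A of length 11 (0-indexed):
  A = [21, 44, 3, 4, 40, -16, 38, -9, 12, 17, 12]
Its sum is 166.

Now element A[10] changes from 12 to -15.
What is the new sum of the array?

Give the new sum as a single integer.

Old value at index 10: 12
New value at index 10: -15
Delta = -15 - 12 = -27
New sum = old_sum + delta = 166 + (-27) = 139

Answer: 139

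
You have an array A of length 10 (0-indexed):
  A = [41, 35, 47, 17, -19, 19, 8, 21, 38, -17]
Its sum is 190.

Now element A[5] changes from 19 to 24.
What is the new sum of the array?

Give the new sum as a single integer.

Old value at index 5: 19
New value at index 5: 24
Delta = 24 - 19 = 5
New sum = old_sum + delta = 190 + (5) = 195

Answer: 195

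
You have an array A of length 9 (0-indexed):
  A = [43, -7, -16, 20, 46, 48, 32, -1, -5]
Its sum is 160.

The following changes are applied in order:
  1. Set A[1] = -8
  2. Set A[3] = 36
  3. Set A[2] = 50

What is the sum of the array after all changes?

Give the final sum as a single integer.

Answer: 241

Derivation:
Initial sum: 160
Change 1: A[1] -7 -> -8, delta = -1, sum = 159
Change 2: A[3] 20 -> 36, delta = 16, sum = 175
Change 3: A[2] -16 -> 50, delta = 66, sum = 241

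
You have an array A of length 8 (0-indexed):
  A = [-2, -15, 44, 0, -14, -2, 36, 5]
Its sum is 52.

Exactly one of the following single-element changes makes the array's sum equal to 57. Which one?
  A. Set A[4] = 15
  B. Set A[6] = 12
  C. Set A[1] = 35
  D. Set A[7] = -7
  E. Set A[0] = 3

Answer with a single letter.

Answer: E

Derivation:
Option A: A[4] -14->15, delta=29, new_sum=52+(29)=81
Option B: A[6] 36->12, delta=-24, new_sum=52+(-24)=28
Option C: A[1] -15->35, delta=50, new_sum=52+(50)=102
Option D: A[7] 5->-7, delta=-12, new_sum=52+(-12)=40
Option E: A[0] -2->3, delta=5, new_sum=52+(5)=57 <-- matches target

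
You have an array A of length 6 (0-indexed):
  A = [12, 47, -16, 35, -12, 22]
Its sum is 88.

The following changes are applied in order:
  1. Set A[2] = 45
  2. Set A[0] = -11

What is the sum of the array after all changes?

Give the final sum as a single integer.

Initial sum: 88
Change 1: A[2] -16 -> 45, delta = 61, sum = 149
Change 2: A[0] 12 -> -11, delta = -23, sum = 126

Answer: 126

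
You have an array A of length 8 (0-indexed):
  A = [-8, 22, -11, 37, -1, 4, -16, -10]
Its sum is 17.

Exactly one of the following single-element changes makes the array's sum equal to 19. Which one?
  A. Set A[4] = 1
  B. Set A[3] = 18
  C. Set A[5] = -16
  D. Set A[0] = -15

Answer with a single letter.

Option A: A[4] -1->1, delta=2, new_sum=17+(2)=19 <-- matches target
Option B: A[3] 37->18, delta=-19, new_sum=17+(-19)=-2
Option C: A[5] 4->-16, delta=-20, new_sum=17+(-20)=-3
Option D: A[0] -8->-15, delta=-7, new_sum=17+(-7)=10

Answer: A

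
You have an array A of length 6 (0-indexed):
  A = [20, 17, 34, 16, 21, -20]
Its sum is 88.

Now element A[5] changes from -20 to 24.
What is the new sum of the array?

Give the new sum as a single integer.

Answer: 132

Derivation:
Old value at index 5: -20
New value at index 5: 24
Delta = 24 - -20 = 44
New sum = old_sum + delta = 88 + (44) = 132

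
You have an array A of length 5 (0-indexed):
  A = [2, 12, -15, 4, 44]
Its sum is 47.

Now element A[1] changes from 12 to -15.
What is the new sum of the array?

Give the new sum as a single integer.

Old value at index 1: 12
New value at index 1: -15
Delta = -15 - 12 = -27
New sum = old_sum + delta = 47 + (-27) = 20

Answer: 20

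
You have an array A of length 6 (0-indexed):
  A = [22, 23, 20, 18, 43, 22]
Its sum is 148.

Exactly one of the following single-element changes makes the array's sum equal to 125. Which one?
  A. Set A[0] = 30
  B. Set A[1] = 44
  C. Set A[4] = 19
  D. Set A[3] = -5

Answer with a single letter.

Option A: A[0] 22->30, delta=8, new_sum=148+(8)=156
Option B: A[1] 23->44, delta=21, new_sum=148+(21)=169
Option C: A[4] 43->19, delta=-24, new_sum=148+(-24)=124
Option D: A[3] 18->-5, delta=-23, new_sum=148+(-23)=125 <-- matches target

Answer: D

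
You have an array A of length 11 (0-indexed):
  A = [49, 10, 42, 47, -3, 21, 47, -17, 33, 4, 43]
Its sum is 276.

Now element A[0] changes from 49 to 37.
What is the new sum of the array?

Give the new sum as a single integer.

Answer: 264

Derivation:
Old value at index 0: 49
New value at index 0: 37
Delta = 37 - 49 = -12
New sum = old_sum + delta = 276 + (-12) = 264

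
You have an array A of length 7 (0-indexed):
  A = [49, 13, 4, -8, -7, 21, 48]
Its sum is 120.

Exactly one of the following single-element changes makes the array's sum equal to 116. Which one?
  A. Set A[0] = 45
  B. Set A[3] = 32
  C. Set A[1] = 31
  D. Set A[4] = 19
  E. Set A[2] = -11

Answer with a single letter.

Option A: A[0] 49->45, delta=-4, new_sum=120+(-4)=116 <-- matches target
Option B: A[3] -8->32, delta=40, new_sum=120+(40)=160
Option C: A[1] 13->31, delta=18, new_sum=120+(18)=138
Option D: A[4] -7->19, delta=26, new_sum=120+(26)=146
Option E: A[2] 4->-11, delta=-15, new_sum=120+(-15)=105

Answer: A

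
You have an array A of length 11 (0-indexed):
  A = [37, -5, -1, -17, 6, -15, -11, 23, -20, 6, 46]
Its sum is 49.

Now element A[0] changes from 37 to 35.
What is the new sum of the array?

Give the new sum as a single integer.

Answer: 47

Derivation:
Old value at index 0: 37
New value at index 0: 35
Delta = 35 - 37 = -2
New sum = old_sum + delta = 49 + (-2) = 47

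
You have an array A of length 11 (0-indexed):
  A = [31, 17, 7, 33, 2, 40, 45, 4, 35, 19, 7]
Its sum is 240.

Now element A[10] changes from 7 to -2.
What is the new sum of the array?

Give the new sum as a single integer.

Answer: 231

Derivation:
Old value at index 10: 7
New value at index 10: -2
Delta = -2 - 7 = -9
New sum = old_sum + delta = 240 + (-9) = 231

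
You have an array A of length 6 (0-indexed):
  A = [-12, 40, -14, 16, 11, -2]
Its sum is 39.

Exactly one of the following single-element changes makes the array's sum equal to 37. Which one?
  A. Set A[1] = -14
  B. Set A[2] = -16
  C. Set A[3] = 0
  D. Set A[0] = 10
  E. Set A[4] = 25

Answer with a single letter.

Option A: A[1] 40->-14, delta=-54, new_sum=39+(-54)=-15
Option B: A[2] -14->-16, delta=-2, new_sum=39+(-2)=37 <-- matches target
Option C: A[3] 16->0, delta=-16, new_sum=39+(-16)=23
Option D: A[0] -12->10, delta=22, new_sum=39+(22)=61
Option E: A[4] 11->25, delta=14, new_sum=39+(14)=53

Answer: B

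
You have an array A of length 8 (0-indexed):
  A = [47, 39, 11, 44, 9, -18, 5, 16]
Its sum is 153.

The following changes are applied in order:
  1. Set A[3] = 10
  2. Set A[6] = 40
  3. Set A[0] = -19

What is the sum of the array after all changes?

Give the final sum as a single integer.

Initial sum: 153
Change 1: A[3] 44 -> 10, delta = -34, sum = 119
Change 2: A[6] 5 -> 40, delta = 35, sum = 154
Change 3: A[0] 47 -> -19, delta = -66, sum = 88

Answer: 88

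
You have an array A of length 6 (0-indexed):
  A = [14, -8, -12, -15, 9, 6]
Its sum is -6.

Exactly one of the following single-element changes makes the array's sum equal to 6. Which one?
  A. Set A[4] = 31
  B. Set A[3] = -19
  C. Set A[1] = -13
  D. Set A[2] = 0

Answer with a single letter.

Answer: D

Derivation:
Option A: A[4] 9->31, delta=22, new_sum=-6+(22)=16
Option B: A[3] -15->-19, delta=-4, new_sum=-6+(-4)=-10
Option C: A[1] -8->-13, delta=-5, new_sum=-6+(-5)=-11
Option D: A[2] -12->0, delta=12, new_sum=-6+(12)=6 <-- matches target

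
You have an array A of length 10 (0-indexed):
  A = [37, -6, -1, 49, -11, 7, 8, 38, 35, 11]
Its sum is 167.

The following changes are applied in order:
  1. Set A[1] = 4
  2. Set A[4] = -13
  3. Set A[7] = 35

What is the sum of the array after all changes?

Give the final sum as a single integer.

Answer: 172

Derivation:
Initial sum: 167
Change 1: A[1] -6 -> 4, delta = 10, sum = 177
Change 2: A[4] -11 -> -13, delta = -2, sum = 175
Change 3: A[7] 38 -> 35, delta = -3, sum = 172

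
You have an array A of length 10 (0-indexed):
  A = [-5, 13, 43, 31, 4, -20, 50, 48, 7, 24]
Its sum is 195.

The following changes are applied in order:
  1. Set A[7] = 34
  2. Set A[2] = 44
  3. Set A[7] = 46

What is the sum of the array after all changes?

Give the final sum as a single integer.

Answer: 194

Derivation:
Initial sum: 195
Change 1: A[7] 48 -> 34, delta = -14, sum = 181
Change 2: A[2] 43 -> 44, delta = 1, sum = 182
Change 3: A[7] 34 -> 46, delta = 12, sum = 194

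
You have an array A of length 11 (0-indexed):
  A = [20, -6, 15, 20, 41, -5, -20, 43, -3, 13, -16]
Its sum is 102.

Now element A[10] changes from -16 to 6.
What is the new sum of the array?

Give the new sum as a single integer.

Old value at index 10: -16
New value at index 10: 6
Delta = 6 - -16 = 22
New sum = old_sum + delta = 102 + (22) = 124

Answer: 124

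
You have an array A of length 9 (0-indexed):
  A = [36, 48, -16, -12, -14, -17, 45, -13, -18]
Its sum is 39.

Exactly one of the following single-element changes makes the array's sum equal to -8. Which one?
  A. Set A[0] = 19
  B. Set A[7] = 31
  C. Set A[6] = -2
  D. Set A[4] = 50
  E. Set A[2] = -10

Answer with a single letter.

Option A: A[0] 36->19, delta=-17, new_sum=39+(-17)=22
Option B: A[7] -13->31, delta=44, new_sum=39+(44)=83
Option C: A[6] 45->-2, delta=-47, new_sum=39+(-47)=-8 <-- matches target
Option D: A[4] -14->50, delta=64, new_sum=39+(64)=103
Option E: A[2] -16->-10, delta=6, new_sum=39+(6)=45

Answer: C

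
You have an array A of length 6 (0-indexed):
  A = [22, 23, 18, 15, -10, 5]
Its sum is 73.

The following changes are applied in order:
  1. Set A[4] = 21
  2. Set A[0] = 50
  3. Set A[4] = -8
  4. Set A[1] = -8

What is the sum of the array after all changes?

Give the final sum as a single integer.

Initial sum: 73
Change 1: A[4] -10 -> 21, delta = 31, sum = 104
Change 2: A[0] 22 -> 50, delta = 28, sum = 132
Change 3: A[4] 21 -> -8, delta = -29, sum = 103
Change 4: A[1] 23 -> -8, delta = -31, sum = 72

Answer: 72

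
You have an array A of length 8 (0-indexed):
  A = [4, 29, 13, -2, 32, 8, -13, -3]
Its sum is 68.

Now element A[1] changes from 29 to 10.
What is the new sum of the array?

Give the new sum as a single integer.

Answer: 49

Derivation:
Old value at index 1: 29
New value at index 1: 10
Delta = 10 - 29 = -19
New sum = old_sum + delta = 68 + (-19) = 49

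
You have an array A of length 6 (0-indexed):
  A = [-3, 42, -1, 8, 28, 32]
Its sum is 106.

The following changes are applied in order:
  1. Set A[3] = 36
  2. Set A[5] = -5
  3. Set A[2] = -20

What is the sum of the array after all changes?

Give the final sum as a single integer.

Initial sum: 106
Change 1: A[3] 8 -> 36, delta = 28, sum = 134
Change 2: A[5] 32 -> -5, delta = -37, sum = 97
Change 3: A[2] -1 -> -20, delta = -19, sum = 78

Answer: 78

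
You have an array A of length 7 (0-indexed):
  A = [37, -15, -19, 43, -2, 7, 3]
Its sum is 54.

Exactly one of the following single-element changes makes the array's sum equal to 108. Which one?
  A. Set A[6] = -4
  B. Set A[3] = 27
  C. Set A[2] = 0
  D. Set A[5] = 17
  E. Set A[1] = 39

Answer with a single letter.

Answer: E

Derivation:
Option A: A[6] 3->-4, delta=-7, new_sum=54+(-7)=47
Option B: A[3] 43->27, delta=-16, new_sum=54+(-16)=38
Option C: A[2] -19->0, delta=19, new_sum=54+(19)=73
Option D: A[5] 7->17, delta=10, new_sum=54+(10)=64
Option E: A[1] -15->39, delta=54, new_sum=54+(54)=108 <-- matches target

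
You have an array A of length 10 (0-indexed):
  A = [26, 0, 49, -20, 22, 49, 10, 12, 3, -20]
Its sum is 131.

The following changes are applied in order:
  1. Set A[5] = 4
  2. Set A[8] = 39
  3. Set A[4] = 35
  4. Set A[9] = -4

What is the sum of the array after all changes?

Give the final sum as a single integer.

Answer: 151

Derivation:
Initial sum: 131
Change 1: A[5] 49 -> 4, delta = -45, sum = 86
Change 2: A[8] 3 -> 39, delta = 36, sum = 122
Change 3: A[4] 22 -> 35, delta = 13, sum = 135
Change 4: A[9] -20 -> -4, delta = 16, sum = 151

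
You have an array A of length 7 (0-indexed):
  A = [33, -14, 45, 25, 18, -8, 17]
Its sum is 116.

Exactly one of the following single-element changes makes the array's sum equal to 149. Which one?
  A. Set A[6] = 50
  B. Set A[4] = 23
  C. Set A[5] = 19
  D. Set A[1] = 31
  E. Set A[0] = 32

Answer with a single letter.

Option A: A[6] 17->50, delta=33, new_sum=116+(33)=149 <-- matches target
Option B: A[4] 18->23, delta=5, new_sum=116+(5)=121
Option C: A[5] -8->19, delta=27, new_sum=116+(27)=143
Option D: A[1] -14->31, delta=45, new_sum=116+(45)=161
Option E: A[0] 33->32, delta=-1, new_sum=116+(-1)=115

Answer: A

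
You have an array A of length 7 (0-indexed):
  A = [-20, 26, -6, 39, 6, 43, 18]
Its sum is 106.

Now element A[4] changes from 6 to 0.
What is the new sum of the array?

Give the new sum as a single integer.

Answer: 100

Derivation:
Old value at index 4: 6
New value at index 4: 0
Delta = 0 - 6 = -6
New sum = old_sum + delta = 106 + (-6) = 100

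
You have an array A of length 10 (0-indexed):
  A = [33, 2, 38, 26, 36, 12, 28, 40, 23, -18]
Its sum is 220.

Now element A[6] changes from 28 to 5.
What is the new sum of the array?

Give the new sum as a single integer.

Old value at index 6: 28
New value at index 6: 5
Delta = 5 - 28 = -23
New sum = old_sum + delta = 220 + (-23) = 197

Answer: 197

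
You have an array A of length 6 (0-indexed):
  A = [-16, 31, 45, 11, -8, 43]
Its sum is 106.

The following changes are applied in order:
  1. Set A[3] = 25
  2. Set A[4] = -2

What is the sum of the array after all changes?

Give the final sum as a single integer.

Answer: 126

Derivation:
Initial sum: 106
Change 1: A[3] 11 -> 25, delta = 14, sum = 120
Change 2: A[4] -8 -> -2, delta = 6, sum = 126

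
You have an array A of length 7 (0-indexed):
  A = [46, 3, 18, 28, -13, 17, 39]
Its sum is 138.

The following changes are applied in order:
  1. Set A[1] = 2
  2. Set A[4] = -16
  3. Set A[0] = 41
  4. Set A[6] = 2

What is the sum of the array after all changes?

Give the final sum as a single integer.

Answer: 92

Derivation:
Initial sum: 138
Change 1: A[1] 3 -> 2, delta = -1, sum = 137
Change 2: A[4] -13 -> -16, delta = -3, sum = 134
Change 3: A[0] 46 -> 41, delta = -5, sum = 129
Change 4: A[6] 39 -> 2, delta = -37, sum = 92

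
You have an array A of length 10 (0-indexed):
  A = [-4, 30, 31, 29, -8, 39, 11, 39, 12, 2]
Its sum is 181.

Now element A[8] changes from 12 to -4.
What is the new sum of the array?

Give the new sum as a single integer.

Answer: 165

Derivation:
Old value at index 8: 12
New value at index 8: -4
Delta = -4 - 12 = -16
New sum = old_sum + delta = 181 + (-16) = 165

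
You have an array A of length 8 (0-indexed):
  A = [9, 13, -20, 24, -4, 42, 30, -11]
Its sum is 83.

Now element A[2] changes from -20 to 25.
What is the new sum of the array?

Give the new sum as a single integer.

Answer: 128

Derivation:
Old value at index 2: -20
New value at index 2: 25
Delta = 25 - -20 = 45
New sum = old_sum + delta = 83 + (45) = 128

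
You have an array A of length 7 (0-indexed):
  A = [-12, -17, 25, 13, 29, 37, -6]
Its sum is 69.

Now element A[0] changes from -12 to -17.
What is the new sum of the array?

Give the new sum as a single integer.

Answer: 64

Derivation:
Old value at index 0: -12
New value at index 0: -17
Delta = -17 - -12 = -5
New sum = old_sum + delta = 69 + (-5) = 64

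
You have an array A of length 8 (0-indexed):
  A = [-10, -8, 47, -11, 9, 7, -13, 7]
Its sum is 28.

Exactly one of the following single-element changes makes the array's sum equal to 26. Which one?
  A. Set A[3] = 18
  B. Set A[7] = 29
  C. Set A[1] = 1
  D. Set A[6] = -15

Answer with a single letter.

Option A: A[3] -11->18, delta=29, new_sum=28+(29)=57
Option B: A[7] 7->29, delta=22, new_sum=28+(22)=50
Option C: A[1] -8->1, delta=9, new_sum=28+(9)=37
Option D: A[6] -13->-15, delta=-2, new_sum=28+(-2)=26 <-- matches target

Answer: D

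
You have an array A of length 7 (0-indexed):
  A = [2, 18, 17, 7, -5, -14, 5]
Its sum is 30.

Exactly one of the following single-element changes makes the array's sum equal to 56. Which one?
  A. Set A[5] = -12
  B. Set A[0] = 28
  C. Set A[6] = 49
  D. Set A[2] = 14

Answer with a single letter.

Option A: A[5] -14->-12, delta=2, new_sum=30+(2)=32
Option B: A[0] 2->28, delta=26, new_sum=30+(26)=56 <-- matches target
Option C: A[6] 5->49, delta=44, new_sum=30+(44)=74
Option D: A[2] 17->14, delta=-3, new_sum=30+(-3)=27

Answer: B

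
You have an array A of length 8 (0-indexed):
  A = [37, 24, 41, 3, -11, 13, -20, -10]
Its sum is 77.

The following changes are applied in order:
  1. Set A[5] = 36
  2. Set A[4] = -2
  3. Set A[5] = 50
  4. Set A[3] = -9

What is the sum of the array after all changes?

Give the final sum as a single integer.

Answer: 111

Derivation:
Initial sum: 77
Change 1: A[5] 13 -> 36, delta = 23, sum = 100
Change 2: A[4] -11 -> -2, delta = 9, sum = 109
Change 3: A[5] 36 -> 50, delta = 14, sum = 123
Change 4: A[3] 3 -> -9, delta = -12, sum = 111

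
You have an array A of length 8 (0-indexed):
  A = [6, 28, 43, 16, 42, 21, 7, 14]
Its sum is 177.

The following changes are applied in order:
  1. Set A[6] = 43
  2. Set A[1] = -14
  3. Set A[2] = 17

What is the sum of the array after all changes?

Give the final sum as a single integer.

Answer: 145

Derivation:
Initial sum: 177
Change 1: A[6] 7 -> 43, delta = 36, sum = 213
Change 2: A[1] 28 -> -14, delta = -42, sum = 171
Change 3: A[2] 43 -> 17, delta = -26, sum = 145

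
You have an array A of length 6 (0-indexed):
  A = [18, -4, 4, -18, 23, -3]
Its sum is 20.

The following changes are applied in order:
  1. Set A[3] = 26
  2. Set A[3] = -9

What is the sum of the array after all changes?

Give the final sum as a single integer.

Answer: 29

Derivation:
Initial sum: 20
Change 1: A[3] -18 -> 26, delta = 44, sum = 64
Change 2: A[3] 26 -> -9, delta = -35, sum = 29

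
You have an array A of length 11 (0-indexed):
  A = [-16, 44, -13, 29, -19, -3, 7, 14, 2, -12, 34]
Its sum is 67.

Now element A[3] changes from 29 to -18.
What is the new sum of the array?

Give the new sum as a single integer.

Old value at index 3: 29
New value at index 3: -18
Delta = -18 - 29 = -47
New sum = old_sum + delta = 67 + (-47) = 20

Answer: 20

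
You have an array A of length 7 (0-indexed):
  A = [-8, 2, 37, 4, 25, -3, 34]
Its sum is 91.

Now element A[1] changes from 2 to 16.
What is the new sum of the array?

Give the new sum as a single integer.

Answer: 105

Derivation:
Old value at index 1: 2
New value at index 1: 16
Delta = 16 - 2 = 14
New sum = old_sum + delta = 91 + (14) = 105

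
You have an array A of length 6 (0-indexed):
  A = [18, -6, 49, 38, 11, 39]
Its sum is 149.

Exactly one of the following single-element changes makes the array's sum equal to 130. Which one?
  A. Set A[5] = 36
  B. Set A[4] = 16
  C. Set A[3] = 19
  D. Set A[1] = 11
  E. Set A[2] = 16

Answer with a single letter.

Option A: A[5] 39->36, delta=-3, new_sum=149+(-3)=146
Option B: A[4] 11->16, delta=5, new_sum=149+(5)=154
Option C: A[3] 38->19, delta=-19, new_sum=149+(-19)=130 <-- matches target
Option D: A[1] -6->11, delta=17, new_sum=149+(17)=166
Option E: A[2] 49->16, delta=-33, new_sum=149+(-33)=116

Answer: C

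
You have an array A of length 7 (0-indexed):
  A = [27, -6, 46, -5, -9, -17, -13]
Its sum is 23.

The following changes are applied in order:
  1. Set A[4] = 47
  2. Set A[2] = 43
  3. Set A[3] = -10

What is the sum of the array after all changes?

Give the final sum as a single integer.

Initial sum: 23
Change 1: A[4] -9 -> 47, delta = 56, sum = 79
Change 2: A[2] 46 -> 43, delta = -3, sum = 76
Change 3: A[3] -5 -> -10, delta = -5, sum = 71

Answer: 71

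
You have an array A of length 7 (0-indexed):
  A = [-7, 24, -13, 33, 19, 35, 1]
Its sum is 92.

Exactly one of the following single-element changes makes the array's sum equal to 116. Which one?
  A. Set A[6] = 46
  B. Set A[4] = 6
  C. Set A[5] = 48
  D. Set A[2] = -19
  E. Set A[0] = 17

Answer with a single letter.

Answer: E

Derivation:
Option A: A[6] 1->46, delta=45, new_sum=92+(45)=137
Option B: A[4] 19->6, delta=-13, new_sum=92+(-13)=79
Option C: A[5] 35->48, delta=13, new_sum=92+(13)=105
Option D: A[2] -13->-19, delta=-6, new_sum=92+(-6)=86
Option E: A[0] -7->17, delta=24, new_sum=92+(24)=116 <-- matches target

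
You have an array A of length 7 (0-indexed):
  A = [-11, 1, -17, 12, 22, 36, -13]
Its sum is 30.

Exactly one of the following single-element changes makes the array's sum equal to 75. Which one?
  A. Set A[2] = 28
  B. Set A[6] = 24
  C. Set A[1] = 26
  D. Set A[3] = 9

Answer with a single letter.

Option A: A[2] -17->28, delta=45, new_sum=30+(45)=75 <-- matches target
Option B: A[6] -13->24, delta=37, new_sum=30+(37)=67
Option C: A[1] 1->26, delta=25, new_sum=30+(25)=55
Option D: A[3] 12->9, delta=-3, new_sum=30+(-3)=27

Answer: A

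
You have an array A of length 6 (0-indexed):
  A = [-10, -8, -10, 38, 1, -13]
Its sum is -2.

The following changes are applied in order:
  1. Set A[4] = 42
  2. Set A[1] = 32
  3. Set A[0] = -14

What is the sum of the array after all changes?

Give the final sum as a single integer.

Answer: 75

Derivation:
Initial sum: -2
Change 1: A[4] 1 -> 42, delta = 41, sum = 39
Change 2: A[1] -8 -> 32, delta = 40, sum = 79
Change 3: A[0] -10 -> -14, delta = -4, sum = 75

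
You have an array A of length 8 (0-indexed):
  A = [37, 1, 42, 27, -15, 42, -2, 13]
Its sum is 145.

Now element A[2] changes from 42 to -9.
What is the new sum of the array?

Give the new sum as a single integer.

Old value at index 2: 42
New value at index 2: -9
Delta = -9 - 42 = -51
New sum = old_sum + delta = 145 + (-51) = 94

Answer: 94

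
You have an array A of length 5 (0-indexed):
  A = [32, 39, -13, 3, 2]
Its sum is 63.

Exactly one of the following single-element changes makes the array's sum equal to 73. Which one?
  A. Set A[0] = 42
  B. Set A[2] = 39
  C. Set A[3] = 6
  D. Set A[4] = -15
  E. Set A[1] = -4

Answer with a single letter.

Option A: A[0] 32->42, delta=10, new_sum=63+(10)=73 <-- matches target
Option B: A[2] -13->39, delta=52, new_sum=63+(52)=115
Option C: A[3] 3->6, delta=3, new_sum=63+(3)=66
Option D: A[4] 2->-15, delta=-17, new_sum=63+(-17)=46
Option E: A[1] 39->-4, delta=-43, new_sum=63+(-43)=20

Answer: A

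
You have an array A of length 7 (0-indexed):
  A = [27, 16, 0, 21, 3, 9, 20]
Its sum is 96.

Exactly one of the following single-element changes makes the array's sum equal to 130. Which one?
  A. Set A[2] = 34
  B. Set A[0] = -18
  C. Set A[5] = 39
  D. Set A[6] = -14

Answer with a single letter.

Option A: A[2] 0->34, delta=34, new_sum=96+(34)=130 <-- matches target
Option B: A[0] 27->-18, delta=-45, new_sum=96+(-45)=51
Option C: A[5] 9->39, delta=30, new_sum=96+(30)=126
Option D: A[6] 20->-14, delta=-34, new_sum=96+(-34)=62

Answer: A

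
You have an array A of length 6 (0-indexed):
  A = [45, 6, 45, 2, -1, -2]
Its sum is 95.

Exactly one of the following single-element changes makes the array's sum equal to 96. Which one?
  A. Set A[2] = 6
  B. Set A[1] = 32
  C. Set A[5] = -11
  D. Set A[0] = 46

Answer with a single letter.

Answer: D

Derivation:
Option A: A[2] 45->6, delta=-39, new_sum=95+(-39)=56
Option B: A[1] 6->32, delta=26, new_sum=95+(26)=121
Option C: A[5] -2->-11, delta=-9, new_sum=95+(-9)=86
Option D: A[0] 45->46, delta=1, new_sum=95+(1)=96 <-- matches target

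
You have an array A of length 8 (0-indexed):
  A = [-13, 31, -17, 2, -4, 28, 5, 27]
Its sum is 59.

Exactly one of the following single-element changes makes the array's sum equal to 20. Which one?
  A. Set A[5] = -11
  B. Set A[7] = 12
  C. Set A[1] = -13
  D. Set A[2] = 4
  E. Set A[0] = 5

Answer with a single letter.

Answer: A

Derivation:
Option A: A[5] 28->-11, delta=-39, new_sum=59+(-39)=20 <-- matches target
Option B: A[7] 27->12, delta=-15, new_sum=59+(-15)=44
Option C: A[1] 31->-13, delta=-44, new_sum=59+(-44)=15
Option D: A[2] -17->4, delta=21, new_sum=59+(21)=80
Option E: A[0] -13->5, delta=18, new_sum=59+(18)=77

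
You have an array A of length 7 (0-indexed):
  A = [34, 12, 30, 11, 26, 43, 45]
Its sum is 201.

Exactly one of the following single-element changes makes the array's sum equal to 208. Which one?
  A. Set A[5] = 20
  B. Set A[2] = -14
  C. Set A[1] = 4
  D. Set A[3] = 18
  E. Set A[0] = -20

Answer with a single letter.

Option A: A[5] 43->20, delta=-23, new_sum=201+(-23)=178
Option B: A[2] 30->-14, delta=-44, new_sum=201+(-44)=157
Option C: A[1] 12->4, delta=-8, new_sum=201+(-8)=193
Option D: A[3] 11->18, delta=7, new_sum=201+(7)=208 <-- matches target
Option E: A[0] 34->-20, delta=-54, new_sum=201+(-54)=147

Answer: D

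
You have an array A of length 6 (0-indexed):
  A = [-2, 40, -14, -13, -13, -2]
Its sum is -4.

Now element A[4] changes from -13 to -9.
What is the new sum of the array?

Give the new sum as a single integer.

Answer: 0

Derivation:
Old value at index 4: -13
New value at index 4: -9
Delta = -9 - -13 = 4
New sum = old_sum + delta = -4 + (4) = 0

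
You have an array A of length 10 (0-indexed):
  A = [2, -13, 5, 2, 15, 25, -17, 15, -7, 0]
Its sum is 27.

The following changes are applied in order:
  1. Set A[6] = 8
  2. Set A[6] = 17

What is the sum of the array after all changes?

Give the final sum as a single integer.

Initial sum: 27
Change 1: A[6] -17 -> 8, delta = 25, sum = 52
Change 2: A[6] 8 -> 17, delta = 9, sum = 61

Answer: 61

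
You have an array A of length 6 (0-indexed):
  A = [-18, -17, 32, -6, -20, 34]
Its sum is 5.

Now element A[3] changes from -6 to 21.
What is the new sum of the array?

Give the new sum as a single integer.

Old value at index 3: -6
New value at index 3: 21
Delta = 21 - -6 = 27
New sum = old_sum + delta = 5 + (27) = 32

Answer: 32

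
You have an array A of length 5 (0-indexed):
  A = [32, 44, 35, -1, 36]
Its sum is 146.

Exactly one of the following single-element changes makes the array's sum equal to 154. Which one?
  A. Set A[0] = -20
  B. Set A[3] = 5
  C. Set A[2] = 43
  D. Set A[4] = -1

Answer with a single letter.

Answer: C

Derivation:
Option A: A[0] 32->-20, delta=-52, new_sum=146+(-52)=94
Option B: A[3] -1->5, delta=6, new_sum=146+(6)=152
Option C: A[2] 35->43, delta=8, new_sum=146+(8)=154 <-- matches target
Option D: A[4] 36->-1, delta=-37, new_sum=146+(-37)=109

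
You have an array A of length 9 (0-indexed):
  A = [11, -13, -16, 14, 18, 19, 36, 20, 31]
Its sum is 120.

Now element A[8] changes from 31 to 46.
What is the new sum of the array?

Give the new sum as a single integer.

Old value at index 8: 31
New value at index 8: 46
Delta = 46 - 31 = 15
New sum = old_sum + delta = 120 + (15) = 135

Answer: 135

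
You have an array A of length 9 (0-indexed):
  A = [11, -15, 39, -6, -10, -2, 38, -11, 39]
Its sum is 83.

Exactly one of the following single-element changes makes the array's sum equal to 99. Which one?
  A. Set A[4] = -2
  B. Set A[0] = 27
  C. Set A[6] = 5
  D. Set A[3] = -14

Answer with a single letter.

Option A: A[4] -10->-2, delta=8, new_sum=83+(8)=91
Option B: A[0] 11->27, delta=16, new_sum=83+(16)=99 <-- matches target
Option C: A[6] 38->5, delta=-33, new_sum=83+(-33)=50
Option D: A[3] -6->-14, delta=-8, new_sum=83+(-8)=75

Answer: B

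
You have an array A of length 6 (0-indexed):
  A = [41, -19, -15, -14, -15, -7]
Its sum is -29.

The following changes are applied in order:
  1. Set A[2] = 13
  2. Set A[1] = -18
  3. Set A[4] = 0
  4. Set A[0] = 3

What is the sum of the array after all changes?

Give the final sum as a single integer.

Initial sum: -29
Change 1: A[2] -15 -> 13, delta = 28, sum = -1
Change 2: A[1] -19 -> -18, delta = 1, sum = 0
Change 3: A[4] -15 -> 0, delta = 15, sum = 15
Change 4: A[0] 41 -> 3, delta = -38, sum = -23

Answer: -23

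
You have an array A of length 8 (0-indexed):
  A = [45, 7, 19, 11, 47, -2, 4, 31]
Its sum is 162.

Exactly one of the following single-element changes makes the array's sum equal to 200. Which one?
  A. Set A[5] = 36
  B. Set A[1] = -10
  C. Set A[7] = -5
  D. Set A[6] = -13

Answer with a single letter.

Option A: A[5] -2->36, delta=38, new_sum=162+(38)=200 <-- matches target
Option B: A[1] 7->-10, delta=-17, new_sum=162+(-17)=145
Option C: A[7] 31->-5, delta=-36, new_sum=162+(-36)=126
Option D: A[6] 4->-13, delta=-17, new_sum=162+(-17)=145

Answer: A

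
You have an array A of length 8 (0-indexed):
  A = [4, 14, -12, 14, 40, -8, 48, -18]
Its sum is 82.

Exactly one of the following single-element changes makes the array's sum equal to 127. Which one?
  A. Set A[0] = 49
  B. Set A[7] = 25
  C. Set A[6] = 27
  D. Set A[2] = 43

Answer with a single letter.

Option A: A[0] 4->49, delta=45, new_sum=82+(45)=127 <-- matches target
Option B: A[7] -18->25, delta=43, new_sum=82+(43)=125
Option C: A[6] 48->27, delta=-21, new_sum=82+(-21)=61
Option D: A[2] -12->43, delta=55, new_sum=82+(55)=137

Answer: A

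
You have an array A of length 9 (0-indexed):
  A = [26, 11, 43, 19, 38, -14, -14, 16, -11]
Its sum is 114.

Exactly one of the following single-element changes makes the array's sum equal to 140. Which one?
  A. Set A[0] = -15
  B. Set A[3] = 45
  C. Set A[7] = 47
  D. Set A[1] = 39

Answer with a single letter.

Option A: A[0] 26->-15, delta=-41, new_sum=114+(-41)=73
Option B: A[3] 19->45, delta=26, new_sum=114+(26)=140 <-- matches target
Option C: A[7] 16->47, delta=31, new_sum=114+(31)=145
Option D: A[1] 11->39, delta=28, new_sum=114+(28)=142

Answer: B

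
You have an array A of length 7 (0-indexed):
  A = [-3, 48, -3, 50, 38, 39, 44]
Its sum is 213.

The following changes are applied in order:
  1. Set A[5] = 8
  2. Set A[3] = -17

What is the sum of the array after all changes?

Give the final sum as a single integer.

Initial sum: 213
Change 1: A[5] 39 -> 8, delta = -31, sum = 182
Change 2: A[3] 50 -> -17, delta = -67, sum = 115

Answer: 115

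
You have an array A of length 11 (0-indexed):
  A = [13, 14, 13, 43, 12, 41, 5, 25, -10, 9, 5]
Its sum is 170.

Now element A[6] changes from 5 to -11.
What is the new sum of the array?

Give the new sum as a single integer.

Old value at index 6: 5
New value at index 6: -11
Delta = -11 - 5 = -16
New sum = old_sum + delta = 170 + (-16) = 154

Answer: 154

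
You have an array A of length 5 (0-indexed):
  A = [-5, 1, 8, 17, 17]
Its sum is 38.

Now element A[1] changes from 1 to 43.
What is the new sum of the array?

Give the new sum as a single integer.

Answer: 80

Derivation:
Old value at index 1: 1
New value at index 1: 43
Delta = 43 - 1 = 42
New sum = old_sum + delta = 38 + (42) = 80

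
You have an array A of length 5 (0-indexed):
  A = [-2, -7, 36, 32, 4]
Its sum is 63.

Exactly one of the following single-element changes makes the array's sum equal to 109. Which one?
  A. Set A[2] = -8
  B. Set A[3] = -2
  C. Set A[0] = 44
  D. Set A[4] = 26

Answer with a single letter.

Option A: A[2] 36->-8, delta=-44, new_sum=63+(-44)=19
Option B: A[3] 32->-2, delta=-34, new_sum=63+(-34)=29
Option C: A[0] -2->44, delta=46, new_sum=63+(46)=109 <-- matches target
Option D: A[4] 4->26, delta=22, new_sum=63+(22)=85

Answer: C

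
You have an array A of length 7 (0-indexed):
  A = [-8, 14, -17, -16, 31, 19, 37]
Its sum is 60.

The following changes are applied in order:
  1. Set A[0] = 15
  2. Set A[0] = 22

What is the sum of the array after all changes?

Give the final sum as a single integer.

Initial sum: 60
Change 1: A[0] -8 -> 15, delta = 23, sum = 83
Change 2: A[0] 15 -> 22, delta = 7, sum = 90

Answer: 90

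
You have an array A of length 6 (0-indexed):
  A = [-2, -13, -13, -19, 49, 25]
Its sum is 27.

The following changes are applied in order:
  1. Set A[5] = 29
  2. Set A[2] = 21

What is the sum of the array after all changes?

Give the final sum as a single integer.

Answer: 65

Derivation:
Initial sum: 27
Change 1: A[5] 25 -> 29, delta = 4, sum = 31
Change 2: A[2] -13 -> 21, delta = 34, sum = 65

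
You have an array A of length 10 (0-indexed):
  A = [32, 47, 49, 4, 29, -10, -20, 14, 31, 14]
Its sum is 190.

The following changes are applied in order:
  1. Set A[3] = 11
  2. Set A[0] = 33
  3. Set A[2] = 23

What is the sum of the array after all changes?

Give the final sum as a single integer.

Answer: 172

Derivation:
Initial sum: 190
Change 1: A[3] 4 -> 11, delta = 7, sum = 197
Change 2: A[0] 32 -> 33, delta = 1, sum = 198
Change 3: A[2] 49 -> 23, delta = -26, sum = 172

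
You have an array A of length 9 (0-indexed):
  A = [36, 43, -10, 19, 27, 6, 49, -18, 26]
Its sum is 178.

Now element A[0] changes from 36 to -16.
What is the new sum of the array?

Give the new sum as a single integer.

Answer: 126

Derivation:
Old value at index 0: 36
New value at index 0: -16
Delta = -16 - 36 = -52
New sum = old_sum + delta = 178 + (-52) = 126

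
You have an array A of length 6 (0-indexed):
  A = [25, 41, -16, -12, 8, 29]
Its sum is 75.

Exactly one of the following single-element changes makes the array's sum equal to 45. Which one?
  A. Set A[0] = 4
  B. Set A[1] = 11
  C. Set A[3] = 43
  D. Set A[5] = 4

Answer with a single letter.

Option A: A[0] 25->4, delta=-21, new_sum=75+(-21)=54
Option B: A[1] 41->11, delta=-30, new_sum=75+(-30)=45 <-- matches target
Option C: A[3] -12->43, delta=55, new_sum=75+(55)=130
Option D: A[5] 29->4, delta=-25, new_sum=75+(-25)=50

Answer: B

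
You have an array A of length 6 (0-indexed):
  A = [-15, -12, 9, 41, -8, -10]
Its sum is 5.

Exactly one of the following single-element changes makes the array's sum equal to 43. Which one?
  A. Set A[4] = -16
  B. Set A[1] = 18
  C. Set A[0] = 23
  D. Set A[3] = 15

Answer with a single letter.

Answer: C

Derivation:
Option A: A[4] -8->-16, delta=-8, new_sum=5+(-8)=-3
Option B: A[1] -12->18, delta=30, new_sum=5+(30)=35
Option C: A[0] -15->23, delta=38, new_sum=5+(38)=43 <-- matches target
Option D: A[3] 41->15, delta=-26, new_sum=5+(-26)=-21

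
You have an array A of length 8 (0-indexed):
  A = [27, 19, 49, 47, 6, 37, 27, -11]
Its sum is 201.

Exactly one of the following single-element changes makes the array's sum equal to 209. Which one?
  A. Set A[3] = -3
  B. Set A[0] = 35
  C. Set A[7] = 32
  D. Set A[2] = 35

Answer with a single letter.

Option A: A[3] 47->-3, delta=-50, new_sum=201+(-50)=151
Option B: A[0] 27->35, delta=8, new_sum=201+(8)=209 <-- matches target
Option C: A[7] -11->32, delta=43, new_sum=201+(43)=244
Option D: A[2] 49->35, delta=-14, new_sum=201+(-14)=187

Answer: B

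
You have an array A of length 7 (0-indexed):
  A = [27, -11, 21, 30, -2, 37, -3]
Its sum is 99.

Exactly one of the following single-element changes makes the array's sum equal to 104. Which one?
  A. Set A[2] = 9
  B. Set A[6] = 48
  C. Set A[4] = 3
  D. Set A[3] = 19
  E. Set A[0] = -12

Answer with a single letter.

Option A: A[2] 21->9, delta=-12, new_sum=99+(-12)=87
Option B: A[6] -3->48, delta=51, new_sum=99+(51)=150
Option C: A[4] -2->3, delta=5, new_sum=99+(5)=104 <-- matches target
Option D: A[3] 30->19, delta=-11, new_sum=99+(-11)=88
Option E: A[0] 27->-12, delta=-39, new_sum=99+(-39)=60

Answer: C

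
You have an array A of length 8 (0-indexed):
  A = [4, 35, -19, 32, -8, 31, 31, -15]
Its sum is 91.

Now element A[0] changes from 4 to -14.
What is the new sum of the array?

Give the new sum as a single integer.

Answer: 73

Derivation:
Old value at index 0: 4
New value at index 0: -14
Delta = -14 - 4 = -18
New sum = old_sum + delta = 91 + (-18) = 73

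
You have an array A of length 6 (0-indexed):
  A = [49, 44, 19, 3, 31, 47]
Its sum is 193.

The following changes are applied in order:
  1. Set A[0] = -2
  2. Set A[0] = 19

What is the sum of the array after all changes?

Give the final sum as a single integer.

Initial sum: 193
Change 1: A[0] 49 -> -2, delta = -51, sum = 142
Change 2: A[0] -2 -> 19, delta = 21, sum = 163

Answer: 163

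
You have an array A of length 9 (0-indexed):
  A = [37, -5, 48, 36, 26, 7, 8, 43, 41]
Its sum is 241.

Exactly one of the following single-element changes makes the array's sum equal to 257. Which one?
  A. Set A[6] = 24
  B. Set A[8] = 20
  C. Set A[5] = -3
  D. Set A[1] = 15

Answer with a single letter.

Option A: A[6] 8->24, delta=16, new_sum=241+(16)=257 <-- matches target
Option B: A[8] 41->20, delta=-21, new_sum=241+(-21)=220
Option C: A[5] 7->-3, delta=-10, new_sum=241+(-10)=231
Option D: A[1] -5->15, delta=20, new_sum=241+(20)=261

Answer: A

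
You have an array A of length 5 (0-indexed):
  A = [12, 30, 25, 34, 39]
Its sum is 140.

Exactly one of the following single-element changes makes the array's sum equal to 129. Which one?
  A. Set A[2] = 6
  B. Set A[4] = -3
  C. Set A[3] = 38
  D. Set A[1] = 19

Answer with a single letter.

Option A: A[2] 25->6, delta=-19, new_sum=140+(-19)=121
Option B: A[4] 39->-3, delta=-42, new_sum=140+(-42)=98
Option C: A[3] 34->38, delta=4, new_sum=140+(4)=144
Option D: A[1] 30->19, delta=-11, new_sum=140+(-11)=129 <-- matches target

Answer: D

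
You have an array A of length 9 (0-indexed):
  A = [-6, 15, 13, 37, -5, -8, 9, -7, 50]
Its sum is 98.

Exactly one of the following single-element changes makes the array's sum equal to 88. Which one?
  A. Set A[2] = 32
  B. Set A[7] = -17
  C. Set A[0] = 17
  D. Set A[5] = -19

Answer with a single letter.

Option A: A[2] 13->32, delta=19, new_sum=98+(19)=117
Option B: A[7] -7->-17, delta=-10, new_sum=98+(-10)=88 <-- matches target
Option C: A[0] -6->17, delta=23, new_sum=98+(23)=121
Option D: A[5] -8->-19, delta=-11, new_sum=98+(-11)=87

Answer: B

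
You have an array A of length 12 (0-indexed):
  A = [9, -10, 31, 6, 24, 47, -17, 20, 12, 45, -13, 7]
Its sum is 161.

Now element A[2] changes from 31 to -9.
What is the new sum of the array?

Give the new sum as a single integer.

Answer: 121

Derivation:
Old value at index 2: 31
New value at index 2: -9
Delta = -9 - 31 = -40
New sum = old_sum + delta = 161 + (-40) = 121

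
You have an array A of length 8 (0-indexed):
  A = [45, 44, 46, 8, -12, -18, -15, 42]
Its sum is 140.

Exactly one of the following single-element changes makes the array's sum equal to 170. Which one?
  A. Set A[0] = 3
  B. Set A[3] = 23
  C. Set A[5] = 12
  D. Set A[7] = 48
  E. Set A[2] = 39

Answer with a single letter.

Answer: C

Derivation:
Option A: A[0] 45->3, delta=-42, new_sum=140+(-42)=98
Option B: A[3] 8->23, delta=15, new_sum=140+(15)=155
Option C: A[5] -18->12, delta=30, new_sum=140+(30)=170 <-- matches target
Option D: A[7] 42->48, delta=6, new_sum=140+(6)=146
Option E: A[2] 46->39, delta=-7, new_sum=140+(-7)=133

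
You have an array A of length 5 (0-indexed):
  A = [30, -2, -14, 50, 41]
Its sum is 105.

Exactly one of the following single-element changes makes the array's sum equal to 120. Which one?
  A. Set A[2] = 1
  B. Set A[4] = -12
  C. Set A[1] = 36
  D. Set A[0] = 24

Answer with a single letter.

Answer: A

Derivation:
Option A: A[2] -14->1, delta=15, new_sum=105+(15)=120 <-- matches target
Option B: A[4] 41->-12, delta=-53, new_sum=105+(-53)=52
Option C: A[1] -2->36, delta=38, new_sum=105+(38)=143
Option D: A[0] 30->24, delta=-6, new_sum=105+(-6)=99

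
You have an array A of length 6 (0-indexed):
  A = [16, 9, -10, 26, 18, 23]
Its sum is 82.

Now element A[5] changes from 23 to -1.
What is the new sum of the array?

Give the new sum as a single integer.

Answer: 58

Derivation:
Old value at index 5: 23
New value at index 5: -1
Delta = -1 - 23 = -24
New sum = old_sum + delta = 82 + (-24) = 58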